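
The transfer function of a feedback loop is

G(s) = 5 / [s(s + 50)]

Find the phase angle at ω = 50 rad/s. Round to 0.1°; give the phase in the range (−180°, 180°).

At s = jω = j50:
pole (s+50): 50 + j50 → |·| = √(50²+50²) = √5000 ≈ 70.711, ∠ = arctan(50/50) ≈ 45.00°
pole at origin: |s| = 50, ∠ = 90.00° (in denominator)
∠G = 0.00° − 135.00° = -135.00°

-135.0°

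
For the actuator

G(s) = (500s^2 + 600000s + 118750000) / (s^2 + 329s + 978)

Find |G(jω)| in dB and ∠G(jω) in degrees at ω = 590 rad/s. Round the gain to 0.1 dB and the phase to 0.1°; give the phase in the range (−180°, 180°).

59.1 dB, -51.9°

Substitute s = j590:
Numerator: 500(j590)^2 + 600000(j590) + 118750000 = -55300000 + j354000000
Denominator: (j590)^2 + 329(j590) + 978 = -347122 + j194110
|N| = √(55300000² + 354000000²) ≈ 3.5829e+08, ∠N ≈ 98.88°
|D| = √(347122² + 194110²) ≈ 3.9771e+05, ∠D ≈ 150.79°
|G| = 3.5829e+08 / 3.9771e+05 ≈ 900.88
Gain = 20 log₁₀(900.88) ≈ 59.09 dB
∠G = 98.88° − 150.79° = -51.91°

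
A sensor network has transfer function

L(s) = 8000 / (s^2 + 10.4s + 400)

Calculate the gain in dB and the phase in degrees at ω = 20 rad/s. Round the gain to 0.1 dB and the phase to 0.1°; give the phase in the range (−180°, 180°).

At s = jω = j20:
quadratic: (j20)² + 10.4·j20 + 400 = 0 + j208 → |·| ≈ 208, ∠ ≈ 90.00°
|L| = 8000 / 208 ≈ 38.462
Gain = 20 log₁₀(38.462) ≈ 31.70 dB
∠L = 0.00° − 90.00° = -90.00°

31.7 dB, -90.0°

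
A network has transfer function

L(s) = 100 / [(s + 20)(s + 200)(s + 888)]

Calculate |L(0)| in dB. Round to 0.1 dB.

L(0) = 100 / (20·200·888) ≈ 2.8153e-05
20 log₁₀(2.8153e-05) ≈ -91.01 dB

-91.0 dB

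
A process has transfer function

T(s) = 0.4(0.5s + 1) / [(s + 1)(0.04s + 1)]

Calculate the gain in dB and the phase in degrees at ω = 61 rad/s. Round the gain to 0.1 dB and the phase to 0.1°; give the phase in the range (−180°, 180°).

-22.4 dB, -68.7°

At ω = 61 rad/s:
zero (1 + j61·0.5) = 1 + j30.5 → |·| ≈ 30.516, ∠ ≈ 88.12°
pole (1 + j61·1) = 1 + j61 → |·| ≈ 61.008, ∠ ≈ 89.06°
pole (1 + j61·0.04) = 1 + j2.44 → |·| ≈ 2.637, ∠ ≈ 67.71°
|T| = 0.4 · 30.516 / (61.008 · 2.637) ≈ 0.075874
Gain = 20 log₁₀(0.075874) ≈ -22.40 dB
∠T = (88.12°) − (89.06° + 67.71°) = -68.65°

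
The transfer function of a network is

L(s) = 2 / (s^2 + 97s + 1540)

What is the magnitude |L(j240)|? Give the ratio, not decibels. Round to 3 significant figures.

3.29e-05

Substitute s = j240:
Numerator: 2 = 2 + j0
Denominator: (j240)^2 + 97(j240) + 1540 = -56060 + j23280
|N| = √(2² + 0²) ≈ 2, ∠N ≈ 0.00°
|D| = √(56060² + 23280²) ≈ 60702, ∠D ≈ 157.45°
|L| = 2 / 60702 ≈ 3.2948e-05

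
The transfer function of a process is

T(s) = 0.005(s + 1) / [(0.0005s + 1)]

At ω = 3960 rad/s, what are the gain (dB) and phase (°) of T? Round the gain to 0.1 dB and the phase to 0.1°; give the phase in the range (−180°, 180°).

At ω = 3960 rad/s:
zero (1 + j3960·1) = 1 + j3960 → |·| ≈ 3960, ∠ ≈ 89.99°
pole (1 + j3960·0.0005) = 1 + j1.98 → |·| ≈ 2.2182, ∠ ≈ 63.20°
|T| = 0.005 · 3960 / (2.2182) ≈ 8.9262
Gain = 20 log₁₀(8.9262) ≈ 19.01 dB
∠T = (89.99°) − (63.20°) = 26.79°

19.0 dB, 26.8°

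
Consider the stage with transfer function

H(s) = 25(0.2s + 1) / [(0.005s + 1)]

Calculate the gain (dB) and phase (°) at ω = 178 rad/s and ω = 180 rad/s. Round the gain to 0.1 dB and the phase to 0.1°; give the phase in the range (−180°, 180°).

At ω = 178 rad/s:
zero (1 + j178·0.2) = 1 + j35.6 → |·| ≈ 35.614, ∠ ≈ 88.39°
pole (1 + j178·0.005) = 1 + j0.89 → |·| ≈ 1.3387, ∠ ≈ 41.67°
|H| = 25 · 35.614 / (1.3387) ≈ 665.09
Gain = 20 log₁₀(665.09) ≈ 56.46 dB
∠H = (88.39°) − (41.67°) = 46.72°

At ω = 180 rad/s:
zero (1 + j180·0.2) = 1 + j36 → |·| ≈ 36.014, ∠ ≈ 88.41°
pole (1 + j180·0.005) = 1 + j0.9 → |·| ≈ 1.3454, ∠ ≈ 41.99°
|H| = 25 · 36.014 / (1.3454) ≈ 669.21
Gain = 20 log₁₀(669.21) ≈ 56.51 dB
∠H = (88.41°) − (41.99°) = 46.42°

ω = 178: 56.5 dB, 46.7°; ω = 180: 56.5 dB, 46.4°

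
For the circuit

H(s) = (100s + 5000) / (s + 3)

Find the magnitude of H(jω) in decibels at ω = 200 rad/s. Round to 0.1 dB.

Substitute s = j200:
Numerator: 100(j200) + 5000 = 5000 + j20000
Denominator: (j200) + 3 = 3 + j200
|N| = √(5000² + 20000²) ≈ 20616, ∠N ≈ 75.96°
|D| = √(3² + 200²) ≈ 200.02, ∠D ≈ 89.14°
|H| = 20616 / 200.02 ≈ 103.07
Gain = 20 log₁₀(103.07) ≈ 40.26 dB

40.3 dB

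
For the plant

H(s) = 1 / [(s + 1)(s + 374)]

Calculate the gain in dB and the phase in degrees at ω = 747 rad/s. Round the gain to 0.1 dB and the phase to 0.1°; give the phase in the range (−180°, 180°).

-115.9 dB, -153.3°

At s = jω = j747:
pole (s+1): 1 + j747 → |·| = √(1²+747²) = √558010 ≈ 747, ∠ = arctan(747/1) ≈ 89.92°
pole (s+374): 374 + j747 → |·| = √(374²+747²) = √697885 ≈ 835.4, ∠ = arctan(747/374) ≈ 63.40°
|H| = 1 / 6.2404e+05 ≈ 1.6025e-06
Gain = 20 log₁₀(1.6025e-06) ≈ -115.90 dB
∠H = 0.00° − 153.32° = -153.32°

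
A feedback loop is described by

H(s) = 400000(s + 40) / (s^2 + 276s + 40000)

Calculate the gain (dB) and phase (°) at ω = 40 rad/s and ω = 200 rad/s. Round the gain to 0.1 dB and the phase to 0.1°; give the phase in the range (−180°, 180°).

At s = jω = j40:
zero (s+40): 40 + j40 → |·| = √(40²+40²) = √3200 ≈ 56.569, ∠ = arctan(40/40) ≈ 45.00°
quadratic: (j40)² + 276·j40 + 40000 = 38400 + j11040 → |·| ≈ 39955, ∠ ≈ 16.04°
|H| = 400000 · 56.569 / 39955 ≈ 566.33
Gain = 20 log₁₀(566.33) ≈ 55.06 dB
∠H = 45.00° − 16.04° = 28.96°

At s = jω = j200:
zero (s+40): 40 + j200 → |·| = √(40²+200²) = √41600 ≈ 203.96, ∠ = arctan(200/40) ≈ 78.69°
quadratic: (j200)² + 276·j200 + 40000 = 0 + j55200 → |·| ≈ 55200, ∠ ≈ 90.00°
|H| = 400000 · 203.96 / 55200 ≈ 1478
Gain = 20 log₁₀(1478) ≈ 63.39 dB
∠H = 78.69° − 90.00° = -11.31°

ω = 40: 55.1 dB, 29.0°; ω = 200: 63.4 dB, -11.3°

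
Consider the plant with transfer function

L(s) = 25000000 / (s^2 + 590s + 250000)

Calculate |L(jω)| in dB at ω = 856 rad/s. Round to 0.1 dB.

At s = jω = j856:
quadratic: (j856)² + 590·j856 + 250000 = -482736 + j505040 → |·| ≈ 6.9864e+05, ∠ ≈ 133.71°
|L| = 25000000 / 6.9864e+05 ≈ 35.784
Gain = 20 log₁₀(35.784) ≈ 31.07 dB

31.1 dB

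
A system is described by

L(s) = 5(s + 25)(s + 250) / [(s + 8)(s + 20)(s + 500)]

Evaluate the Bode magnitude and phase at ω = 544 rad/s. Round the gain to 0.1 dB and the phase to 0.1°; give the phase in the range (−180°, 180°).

At s = jω = j544:
zero (s+25): 25 + j544 → |·| = √(25²+544²) = √296561 ≈ 544.57, ∠ = arctan(544/25) ≈ 87.37°
zero (s+250): 250 + j544 → |·| = √(250²+544²) = √358436 ≈ 598.7, ∠ = arctan(544/250) ≈ 65.32°
pole (s+8): 8 + j544 → |·| = √(8²+544²) = √296000 ≈ 544.06, ∠ = arctan(544/8) ≈ 89.16°
pole (s+20): 20 + j544 → |·| = √(20²+544²) = √296336 ≈ 544.37, ∠ = arctan(544/20) ≈ 87.89°
pole (s+500): 500 + j544 → |·| = √(500²+544²) = √545936 ≈ 738.87, ∠ = arctan(544/500) ≈ 47.41°
|L| = 5 · 3.2603e+05 / 2.1883e+08 ≈ 0.0074494
Gain = 20 log₁₀(0.0074494) ≈ -42.56 dB
∠L = 152.69° − 224.46° = -71.77°

-42.6 dB, -71.8°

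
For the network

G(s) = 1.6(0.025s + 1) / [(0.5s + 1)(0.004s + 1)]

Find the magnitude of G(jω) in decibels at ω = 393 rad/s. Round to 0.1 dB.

At ω = 393 rad/s:
zero (1 + j393·0.025) = 1 + j9.825 → |·| ≈ 9.8758, ∠ ≈ 84.19°
pole (1 + j393·0.5) = 1 + j196.5 → |·| ≈ 196.5, ∠ ≈ 89.71°
pole (1 + j393·0.004) = 1 + j1.572 → |·| ≈ 1.8631, ∠ ≈ 57.54°
|G| = 1.6 · 9.8758 / (196.5 · 1.8631) ≈ 0.043161
Gain = 20 log₁₀(0.043161) ≈ -27.30 dB

-27.3 dB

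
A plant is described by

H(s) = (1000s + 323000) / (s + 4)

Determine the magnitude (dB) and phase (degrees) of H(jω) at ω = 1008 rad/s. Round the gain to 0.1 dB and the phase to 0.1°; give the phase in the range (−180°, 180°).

Substitute s = j1008:
Numerator: 1000(j1008) + 323000 = 323000 + j1008000
Denominator: (j1008) + 4 = 4 + j1008
|N| = √(323000² + 1008000²) ≈ 1.0585e+06, ∠N ≈ 72.23°
|D| = √(4² + 1008²) ≈ 1008, ∠D ≈ 89.77°
|H| = 1.0585e+06 / 1008 ≈ 1050.1
Gain = 20 log₁₀(1050.1) ≈ 60.42 dB
∠H = 72.23° − 89.77° = -17.54°

60.4 dB, -17.5°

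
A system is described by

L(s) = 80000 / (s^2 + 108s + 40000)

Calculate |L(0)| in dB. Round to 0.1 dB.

L(0) = 80000 / 40000 = 2
20 log₁₀(2) ≈ 6.02 dB

6.0 dB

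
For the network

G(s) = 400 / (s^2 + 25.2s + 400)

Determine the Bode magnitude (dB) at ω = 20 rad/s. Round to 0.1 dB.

At s = jω = j20:
quadratic: (j20)² + 25.2·j20 + 400 = 0 + j504 → |·| ≈ 504, ∠ ≈ 90.00°
|G| = 400 / 504 ≈ 0.79365
Gain = 20 log₁₀(0.79365) ≈ -2.01 dB

-2.0 dB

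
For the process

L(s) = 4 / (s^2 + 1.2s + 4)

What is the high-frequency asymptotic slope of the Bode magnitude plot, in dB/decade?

-40 dB/decade

Each pole contributes −20 dB/decade at high frequency; each zero contributes +20 dB/decade.
Net: 0 zero(s) − 2 pole(s) → -40 dB/decade.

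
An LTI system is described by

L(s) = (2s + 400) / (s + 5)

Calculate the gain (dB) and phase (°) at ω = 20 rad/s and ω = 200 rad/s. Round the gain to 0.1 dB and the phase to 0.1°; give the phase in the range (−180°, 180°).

ω = 20: 25.8 dB, -70.3°; ω = 200: 9.0 dB, -43.6°

Substitute s = j20:
Numerator: 2(j20) + 400 = 400 + j40
Denominator: (j20) + 5 = 5 + j20
|N| = √(400² + 40²) ≈ 402, ∠N ≈ 5.71°
|D| = √(5² + 20²) ≈ 20.616, ∠D ≈ 75.96°
|L| = 402 / 20.616 ≈ 19.499
Gain = 20 log₁₀(19.499) ≈ 25.80 dB
∠L = 5.71° − 75.96° = -70.25°

Substitute s = j200:
Numerator: 2(j200) + 400 = 400 + j400
Denominator: (j200) + 5 = 5 + j200
|N| = √(400² + 400²) ≈ 565.69, ∠N ≈ 45.00°
|D| = √(5² + 200²) ≈ 200.06, ∠D ≈ 88.57°
|L| = 565.69 / 200.06 ≈ 2.8276
Gain = 20 log₁₀(2.8276) ≈ 9.03 dB
∠L = 45.00° − 88.57° = -43.57°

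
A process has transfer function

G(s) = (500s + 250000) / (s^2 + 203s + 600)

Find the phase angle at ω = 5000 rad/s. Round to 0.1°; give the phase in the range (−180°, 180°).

-93.4°

Substitute s = j5000:
Numerator: 500(j5000) + 250000 = 250000 + j2500000
Denominator: (j5000)^2 + 203(j5000) + 600 = -24999400 + j1015000
|N| = √(250000² + 2500000²) ≈ 2.5125e+06, ∠N ≈ 84.29°
|D| = √(24999400² + 1015000²) ≈ 2.502e+07, ∠D ≈ 177.68°
∠G = 84.29° − 177.68° = -93.39°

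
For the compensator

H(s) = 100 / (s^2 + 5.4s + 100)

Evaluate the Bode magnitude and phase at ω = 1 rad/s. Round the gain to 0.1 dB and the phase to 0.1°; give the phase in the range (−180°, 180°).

At s = jω = j1:
quadratic: (j1)² + 5.4·j1 + 100 = 99 + j5.4 → |·| ≈ 99.147, ∠ ≈ 3.12°
|H| = 100 / 99.147 ≈ 1.0086
Gain = 20 log₁₀(1.0086) ≈ 0.07 dB
∠H = 0.00° − 3.12° = -3.12°

0.1 dB, -3.1°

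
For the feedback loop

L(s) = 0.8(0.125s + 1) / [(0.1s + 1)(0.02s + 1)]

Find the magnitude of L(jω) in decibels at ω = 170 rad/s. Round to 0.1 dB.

-11.0 dB

At ω = 170 rad/s:
zero (1 + j170·0.125) = 1 + j21.25 → |·| ≈ 21.274, ∠ ≈ 87.31°
pole (1 + j170·0.1) = 1 + j17 → |·| ≈ 17.029, ∠ ≈ 86.63°
pole (1 + j170·0.02) = 1 + j3.4 → |·| ≈ 3.544, ∠ ≈ 73.61°
|L| = 0.8 · 21.274 / (17.029 · 3.544) ≈ 0.282
Gain = 20 log₁₀(0.282) ≈ -11.00 dB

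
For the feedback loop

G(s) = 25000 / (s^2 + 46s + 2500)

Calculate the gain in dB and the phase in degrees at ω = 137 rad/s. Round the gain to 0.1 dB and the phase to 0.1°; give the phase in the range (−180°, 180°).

At s = jω = j137:
quadratic: (j137)² + 46·j137 + 2500 = -16269 + j6302 → |·| ≈ 17447, ∠ ≈ 158.83°
|G| = 25000 / 17447 ≈ 1.4329
Gain = 20 log₁₀(1.4329) ≈ 3.12 dB
∠G = 0.00° − 158.83° = -158.83°

3.1 dB, -158.8°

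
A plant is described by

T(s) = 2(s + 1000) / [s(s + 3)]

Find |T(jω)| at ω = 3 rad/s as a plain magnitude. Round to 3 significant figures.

At s = jω = j3:
zero (s+1000): 1000 + j3 → |·| = √(1000²+3²) = √1000009 ≈ 1000, ∠ = arctan(3/1000) ≈ 0.17°
pole (s+3): 3 + j3 → |·| = √(3²+3²) = √18 ≈ 4.2426, ∠ = arctan(3/3) ≈ 45.00°
pole at origin: |s| = 3, ∠ = 90.00° (in denominator)
|T| = 2 · 1000 / 12.728 ≈ 157.13

157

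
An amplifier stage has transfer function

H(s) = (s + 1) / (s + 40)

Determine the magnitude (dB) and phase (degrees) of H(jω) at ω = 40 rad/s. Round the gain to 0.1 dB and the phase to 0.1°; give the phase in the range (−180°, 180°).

-3.0 dB, 43.6°

Substitute s = j40:
Numerator: (j40) + 1 = 1 + j40
Denominator: (j40) + 40 = 40 + j40
|N| = √(1² + 40²) ≈ 40.012, ∠N ≈ 88.57°
|D| = √(40² + 40²) ≈ 56.569, ∠D ≈ 45.00°
|H| = 40.012 / 56.569 ≈ 0.70731
Gain = 20 log₁₀(0.70731) ≈ -3.01 dB
∠H = 88.57° − 45.00° = 43.57°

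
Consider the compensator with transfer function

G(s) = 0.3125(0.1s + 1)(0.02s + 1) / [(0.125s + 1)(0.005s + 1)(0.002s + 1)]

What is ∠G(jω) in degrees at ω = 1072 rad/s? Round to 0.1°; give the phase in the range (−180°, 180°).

At ω = 1072 rad/s:
zero (1 + j1072·0.1) = 1 + j107.2 → |·| ≈ 107.2, ∠ ≈ 89.47°
zero (1 + j1072·0.02) = 1 + j21.44 → |·| ≈ 21.463, ∠ ≈ 87.33°
pole (1 + j1072·0.125) = 1 + j134 → |·| ≈ 134, ∠ ≈ 89.57°
pole (1 + j1072·0.005) = 1 + j5.36 → |·| ≈ 5.4525, ∠ ≈ 79.43°
pole (1 + j1072·0.002) = 1 + j2.144 → |·| ≈ 2.3657, ∠ ≈ 64.99°
∠G = (89.47° + 87.33°) − (89.57° + 79.43° + 64.99°) = -57.19°

-57.2°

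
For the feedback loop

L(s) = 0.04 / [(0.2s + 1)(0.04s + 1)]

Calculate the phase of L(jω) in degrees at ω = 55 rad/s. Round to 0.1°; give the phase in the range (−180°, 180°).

-150.4°

At ω = 55 rad/s:
pole (1 + j55·0.2) = 1 + j11 → |·| ≈ 11.045, ∠ ≈ 84.81°
pole (1 + j55·0.04) = 1 + j2.2 → |·| ≈ 2.4166, ∠ ≈ 65.56°
∠L = (0°) − (84.81° + 65.56°) = -150.37°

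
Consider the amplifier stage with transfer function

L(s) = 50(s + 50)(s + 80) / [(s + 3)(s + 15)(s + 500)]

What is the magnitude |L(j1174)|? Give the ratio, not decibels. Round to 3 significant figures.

0.0393

At s = jω = j1174:
zero (s+50): 50 + j1174 → |·| = √(50²+1174²) = √1380776 ≈ 1175.1, ∠ = arctan(1174/50) ≈ 87.56°
zero (s+80): 80 + j1174 → |·| = √(80²+1174²) = √1384676 ≈ 1176.7, ∠ = arctan(1174/80) ≈ 86.10°
pole (s+3): 3 + j1174 → |·| = √(3²+1174²) = √1378285 ≈ 1174, ∠ = arctan(1174/3) ≈ 89.85°
pole (s+15): 15 + j1174 → |·| = √(15²+1174²) = √1378501 ≈ 1174.1, ∠ = arctan(1174/15) ≈ 89.27°
pole (s+500): 500 + j1174 → |·| = √(500²+1174²) = √1628276 ≈ 1276, ∠ = arctan(1174/500) ≈ 66.93°
|L| = 50 · 1.3827e+06 / 1.7588e+09 ≈ 0.039308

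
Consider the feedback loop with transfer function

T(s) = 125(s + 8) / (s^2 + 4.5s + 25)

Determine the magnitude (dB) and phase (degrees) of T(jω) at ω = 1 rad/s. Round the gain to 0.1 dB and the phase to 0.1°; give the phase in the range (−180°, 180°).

At s = jω = j1:
zero (s+8): 8 + j1 → |·| = √(8²+1²) = √65 ≈ 8.0623, ∠ = arctan(1/8) ≈ 7.13°
quadratic: (j1)² + 4.5·j1 + 25 = 24 + j4.5 → |·| ≈ 24.418, ∠ ≈ 10.62°
|T| = 125 · 8.0623 / 24.418 ≈ 41.272
Gain = 20 log₁₀(41.272) ≈ 32.31 dB
∠T = 7.13° − 10.62° = -3.49°

32.3 dB, -3.5°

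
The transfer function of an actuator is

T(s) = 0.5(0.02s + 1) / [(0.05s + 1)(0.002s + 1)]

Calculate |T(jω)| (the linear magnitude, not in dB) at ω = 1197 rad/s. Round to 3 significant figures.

At ω = 1197 rad/s:
zero (1 + j1197·0.02) = 1 + j23.94 → |·| ≈ 23.961, ∠ ≈ 87.61°
pole (1 + j1197·0.05) = 1 + j59.85 → |·| ≈ 59.858, ∠ ≈ 89.04°
pole (1 + j1197·0.002) = 1 + j2.394 → |·| ≈ 2.5945, ∠ ≈ 67.33°
|T| = 0.5 · 23.961 / (59.858 · 2.5945) ≈ 0.077143

0.0771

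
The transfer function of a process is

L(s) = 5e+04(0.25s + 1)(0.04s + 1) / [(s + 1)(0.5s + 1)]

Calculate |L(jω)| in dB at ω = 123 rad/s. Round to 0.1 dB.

60.2 dB

At ω = 123 rad/s:
zero (1 + j123·0.25) = 1 + j30.75 → |·| ≈ 30.766, ∠ ≈ 88.14°
zero (1 + j123·0.04) = 1 + j4.92 → |·| ≈ 5.0206, ∠ ≈ 78.51°
pole (1 + j123·1) = 1 + j123 → |·| ≈ 123, ∠ ≈ 89.53°
pole (1 + j123·0.5) = 1 + j61.5 → |·| ≈ 61.508, ∠ ≈ 89.07°
|L| = 5e+04 · 30.766 · 5.0206 / (123 · 61.508) ≈ 1020.8
Gain = 20 log₁₀(1020.8) ≈ 60.18 dB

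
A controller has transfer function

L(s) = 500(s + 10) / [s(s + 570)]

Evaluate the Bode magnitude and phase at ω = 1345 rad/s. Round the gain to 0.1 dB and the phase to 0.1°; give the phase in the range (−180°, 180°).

-9.3 dB, -67.5°

At s = jω = j1345:
zero (s+10): 10 + j1345 → |·| = √(10²+1345²) = √1809125 ≈ 1345, ∠ = arctan(1345/10) ≈ 89.57°
pole (s+570): 570 + j1345 → |·| = √(570²+1345²) = √2133925 ≈ 1460.8, ∠ = arctan(1345/570) ≈ 67.03°
pole at origin: |s| = 1345, ∠ = 90.00° (in denominator)
|L| = 500 · 1345 / 1.9648e+06 ≈ 0.34227
Gain = 20 log₁₀(0.34227) ≈ -9.31 dB
∠L = 89.57° − 157.03° = -67.46°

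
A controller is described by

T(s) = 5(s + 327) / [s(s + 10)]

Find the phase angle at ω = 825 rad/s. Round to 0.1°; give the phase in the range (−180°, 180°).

At s = jω = j825:
zero (s+327): 327 + j825 → |·| = √(327²+825²) = √787554 ≈ 887.44, ∠ = arctan(825/327) ≈ 68.38°
pole (s+10): 10 + j825 → |·| = √(10²+825²) = √680725 ≈ 825.06, ∠ = arctan(825/10) ≈ 89.31°
pole at origin: |s| = 825, ∠ = 90.00° (in denominator)
∠T = 68.38° − 179.31° = -110.93°

-110.9°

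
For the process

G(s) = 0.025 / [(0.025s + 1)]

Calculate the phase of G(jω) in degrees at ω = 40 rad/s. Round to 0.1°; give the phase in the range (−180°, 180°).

At ω = 40 rad/s:
pole (1 + j40·0.025) = 1 + j1 → |·| ≈ 1.4142, ∠ ≈ 45.00°
∠G = (0°) − (45.00°) = -45.00°

-45.0°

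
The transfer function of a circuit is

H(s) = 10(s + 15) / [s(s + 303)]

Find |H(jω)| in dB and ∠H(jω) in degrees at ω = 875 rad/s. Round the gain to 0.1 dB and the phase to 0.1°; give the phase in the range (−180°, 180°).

-39.3 dB, -71.9°

At s = jω = j875:
zero (s+15): 15 + j875 → |·| = √(15²+875²) = √765850 ≈ 875.13, ∠ = arctan(875/15) ≈ 89.02°
pole (s+303): 303 + j875 → |·| = √(303²+875²) = √857434 ≈ 925.98, ∠ = arctan(875/303) ≈ 70.90°
pole at origin: |s| = 875, ∠ = 90.00° (in denominator)
|H| = 10 · 875.13 / 8.1023e+05 ≈ 0.010801
Gain = 20 log₁₀(0.010801) ≈ -39.33 dB
∠H = 89.02° − 160.90° = -71.88°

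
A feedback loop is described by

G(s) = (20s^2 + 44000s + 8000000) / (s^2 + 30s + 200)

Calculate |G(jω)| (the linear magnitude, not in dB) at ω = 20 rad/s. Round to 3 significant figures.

Substitute s = j20:
Numerator: 20(j20)^2 + 44000(j20) + 8000000 = 7992000 + j880000
Denominator: (j20)^2 + 30(j20) + 200 = -200 + j600
|N| = √(7992000² + 880000²) ≈ 8.0403e+06, ∠N ≈ 6.28°
|D| = √(200² + 600²) ≈ 632.46, ∠D ≈ 108.43°
|G| = 8.0403e+06 / 632.46 ≈ 12713

1.27e+04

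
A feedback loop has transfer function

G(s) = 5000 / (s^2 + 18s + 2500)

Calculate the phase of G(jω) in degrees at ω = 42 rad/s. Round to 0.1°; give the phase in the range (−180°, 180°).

At s = jω = j42:
quadratic: (j42)² + 18·j42 + 2500 = 736 + j756 → |·| ≈ 1055.1, ∠ ≈ 45.77°
∠G = 0.00° − 45.77° = -45.77°

-45.8°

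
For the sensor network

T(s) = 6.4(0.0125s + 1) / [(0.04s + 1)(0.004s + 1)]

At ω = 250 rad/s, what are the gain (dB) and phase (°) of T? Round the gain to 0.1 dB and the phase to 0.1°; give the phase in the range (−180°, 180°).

3.4 dB, -57.0°

At ω = 250 rad/s:
zero (1 + j250·0.0125) = 1 + j3.125 → |·| ≈ 3.2811, ∠ ≈ 72.26°
pole (1 + j250·0.04) = 1 + j10 → |·| ≈ 10.05, ∠ ≈ 84.29°
pole (1 + j250·0.004) = 1 + j1 → |·| ≈ 1.4142, ∠ ≈ 45.00°
|T| = 6.4 · 3.2811 / (10.05 · 1.4142) ≈ 1.4775
Gain = 20 log₁₀(1.4775) ≈ 3.39 dB
∠T = (72.26°) − (84.29° + 45.00°) = -57.03°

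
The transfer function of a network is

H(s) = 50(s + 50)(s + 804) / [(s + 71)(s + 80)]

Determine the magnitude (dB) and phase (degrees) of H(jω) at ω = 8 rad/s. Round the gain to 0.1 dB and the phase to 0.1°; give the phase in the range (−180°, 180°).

At s = jω = j8:
zero (s+50): 50 + j8 → |·| = √(50²+8²) = √2564 ≈ 50.636, ∠ = arctan(8/50) ≈ 9.09°
zero (s+804): 804 + j8 → |·| = √(804²+8²) = √646480 ≈ 804.04, ∠ = arctan(8/804) ≈ 0.57°
pole (s+71): 71 + j8 → |·| = √(71²+8²) = √5105 ≈ 71.449, ∠ = arctan(8/71) ≈ 6.43°
pole (s+80): 80 + j8 → |·| = √(80²+8²) = √6464 ≈ 80.399, ∠ = arctan(8/80) ≈ 5.71°
|H| = 50 · 40713 / 5744.4 ≈ 354.37
Gain = 20 log₁₀(354.37) ≈ 50.99 dB
∠H = 9.66° − 12.14° = -2.48°

51.0 dB, -2.5°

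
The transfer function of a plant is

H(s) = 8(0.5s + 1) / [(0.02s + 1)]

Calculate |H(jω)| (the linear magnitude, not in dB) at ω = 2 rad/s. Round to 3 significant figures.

At ω = 2 rad/s:
zero (1 + j2·0.5) = 1 + j1 → |·| ≈ 1.4142, ∠ ≈ 45.00°
pole (1 + j2·0.02) = 1 + j0.04 → |·| ≈ 1.0008, ∠ ≈ 2.29°
|H| = 8 · 1.4142 / (1.0008) ≈ 11.305

11.3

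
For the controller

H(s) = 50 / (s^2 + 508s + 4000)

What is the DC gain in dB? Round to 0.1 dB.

-38.1 dB

H(0) = 50 / 4000 = 0.0125
20 log₁₀(0.0125) ≈ -38.06 dB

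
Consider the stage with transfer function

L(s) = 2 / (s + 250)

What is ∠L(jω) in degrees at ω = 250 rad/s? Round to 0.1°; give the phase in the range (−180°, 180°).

-45.0°

Substitute s = j250:
Numerator: 2 = 2 + j0
Denominator: (j250) + 250 = 250 + j250
|N| = √(2² + 0²) ≈ 2, ∠N ≈ 0.00°
|D| = √(250² + 250²) ≈ 353.55, ∠D ≈ 45.00°
∠L = 0.00° − 45.00° = -45.00°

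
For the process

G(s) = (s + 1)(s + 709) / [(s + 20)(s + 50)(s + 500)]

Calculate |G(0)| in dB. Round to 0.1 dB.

G(0) = 1·1·709 / (20·50·500) ≈ 0.001418
20 log₁₀(0.001418) ≈ -56.97 dB

-57.0 dB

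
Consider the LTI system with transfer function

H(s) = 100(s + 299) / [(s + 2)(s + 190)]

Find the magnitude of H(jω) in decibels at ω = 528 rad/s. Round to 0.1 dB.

At s = jω = j528:
zero (s+299): 299 + j528 → |·| = √(299²+528²) = √368185 ≈ 606.78, ∠ = arctan(528/299) ≈ 60.48°
pole (s+2): 2 + j528 → |·| = √(2²+528²) = √278788 ≈ 528, ∠ = arctan(528/2) ≈ 89.78°
pole (s+190): 190 + j528 → |·| = √(190²+528²) = √314884 ≈ 561.15, ∠ = arctan(528/190) ≈ 70.21°
|H| = 100 · 606.78 / 2.9629e+05 ≈ 0.20479
Gain = 20 log₁₀(0.20479) ≈ -13.77 dB

-13.8 dB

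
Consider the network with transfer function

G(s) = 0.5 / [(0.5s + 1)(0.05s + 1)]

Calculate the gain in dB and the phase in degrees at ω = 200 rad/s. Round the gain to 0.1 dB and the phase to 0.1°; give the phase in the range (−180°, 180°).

At ω = 200 rad/s:
pole (1 + j200·0.5) = 1 + j100 → |·| ≈ 100, ∠ ≈ 89.43°
pole (1 + j200·0.05) = 1 + j10 → |·| ≈ 10.05, ∠ ≈ 84.29°
|G| = 0.5 · 1 / (100 · 10.05) ≈ 0.00049751
Gain = 20 log₁₀(0.00049751) ≈ -66.06 dB
∠G = (0°) − (89.43° + 84.29°) = -173.72°

-66.1 dB, -173.7°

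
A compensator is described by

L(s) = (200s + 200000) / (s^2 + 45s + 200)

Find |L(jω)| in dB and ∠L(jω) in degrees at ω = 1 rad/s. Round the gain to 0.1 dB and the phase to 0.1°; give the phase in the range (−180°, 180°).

59.8 dB, -12.7°

Substitute s = j1:
Numerator: 200(j1) + 200000 = 200000 + j200
Denominator: (j1)^2 + 45(j1) + 200 = 199 + j45
|N| = √(200000² + 200²) ≈ 2e+05, ∠N ≈ 0.06°
|D| = √(199² + 45²) ≈ 204.02, ∠D ≈ 12.74°
|L| = 2e+05 / 204.02 ≈ 980.3
Gain = 20 log₁₀(980.3) ≈ 59.83 dB
∠L = 0.06° − 12.74° = -12.68°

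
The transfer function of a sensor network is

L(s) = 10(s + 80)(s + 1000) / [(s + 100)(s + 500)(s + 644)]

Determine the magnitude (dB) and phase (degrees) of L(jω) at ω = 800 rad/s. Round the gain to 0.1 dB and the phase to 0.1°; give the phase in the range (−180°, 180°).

-37.6 dB, -69.1°

At s = jω = j800:
zero (s+80): 80 + j800 → |·| = √(80²+800²) = √646400 ≈ 803.99, ∠ = arctan(800/80) ≈ 84.29°
zero (s+1000): 1000 + j800 → |·| = √(1000²+800²) = √1640000 ≈ 1280.6, ∠ = arctan(800/1000) ≈ 38.66°
pole (s+100): 100 + j800 → |·| = √(100²+800²) = √650000 ≈ 806.23, ∠ = arctan(800/100) ≈ 82.87°
pole (s+500): 500 + j800 → |·| = √(500²+800²) = √890000 ≈ 943.4, ∠ = arctan(800/500) ≈ 57.99°
pole (s+644): 644 + j800 → |·| = √(644²+800²) = √1054736 ≈ 1027, ∠ = arctan(800/644) ≈ 51.17°
|L| = 10 · 1.0296e+06 / 7.8113e+08 ≈ 0.013181
Gain = 20 log₁₀(0.013181) ≈ -37.60 dB
∠L = 122.95° − 192.03° = -69.08°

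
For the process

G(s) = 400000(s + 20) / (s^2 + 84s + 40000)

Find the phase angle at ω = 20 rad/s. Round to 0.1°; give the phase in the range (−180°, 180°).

42.6°

At s = jω = j20:
zero (s+20): 20 + j20 → |·| = √(20²+20²) = √800 ≈ 28.284, ∠ = arctan(20/20) ≈ 45.00°
quadratic: (j20)² + 84·j20 + 40000 = 39600 + j1680 → |·| ≈ 39636, ∠ ≈ 2.43°
∠G = 45.00° − 2.43° = 42.57°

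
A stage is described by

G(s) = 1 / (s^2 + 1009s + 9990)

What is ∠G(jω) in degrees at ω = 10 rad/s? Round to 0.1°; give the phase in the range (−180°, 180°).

-45.6°

Substitute s = j10:
Numerator: 1 = 1 + j0
Denominator: (j10)^2 + 1009(j10) + 9990 = 9890 + j10090
|N| = √(1² + 0²) ≈ 1, ∠N ≈ 0.00°
|D| = √(9890² + 10090²) ≈ 14129, ∠D ≈ 45.57°
∠G = 0.00° − 45.57° = -45.57°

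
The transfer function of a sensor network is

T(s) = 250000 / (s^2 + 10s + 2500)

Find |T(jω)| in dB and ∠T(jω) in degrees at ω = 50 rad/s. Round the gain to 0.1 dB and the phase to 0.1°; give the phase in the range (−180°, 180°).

54.0 dB, -90.0°

At s = jω = j50:
quadratic: (j50)² + 10·j50 + 2500 = 0 + j500 → |·| ≈ 500, ∠ ≈ 90.00°
|T| = 250000 / 500 ≈ 500
Gain = 20 log₁₀(500) ≈ 53.98 dB
∠T = 0.00° − 90.00° = -90.00°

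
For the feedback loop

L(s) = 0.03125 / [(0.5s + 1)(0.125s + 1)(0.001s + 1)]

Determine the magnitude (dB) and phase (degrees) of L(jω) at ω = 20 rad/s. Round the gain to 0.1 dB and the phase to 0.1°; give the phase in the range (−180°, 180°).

At ω = 20 rad/s:
pole (1 + j20·0.5) = 1 + j10 → |·| ≈ 10.05, ∠ ≈ 84.29°
pole (1 + j20·0.125) = 1 + j2.5 → |·| ≈ 2.6926, ∠ ≈ 68.20°
pole (1 + j20·0.001) = 1 + j0.02 → |·| ≈ 1.0002, ∠ ≈ 1.15°
|L| = 0.03125 · 1 / (10.05 · 2.6926 · 1.0002) ≈ 0.0011546
Gain = 20 log₁₀(0.0011546) ≈ -58.75 dB
∠L = (0°) − (84.29° + 68.20° + 1.15°) = -153.64°

-58.8 dB, -153.6°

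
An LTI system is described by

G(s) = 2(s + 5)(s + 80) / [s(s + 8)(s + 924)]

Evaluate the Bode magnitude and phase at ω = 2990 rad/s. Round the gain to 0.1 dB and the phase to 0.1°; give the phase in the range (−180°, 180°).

At s = jω = j2990:
zero (s+5): 5 + j2990 → |·| = √(5²+2990²) = √8940125 ≈ 2990, ∠ = arctan(2990/5) ≈ 89.90°
zero (s+80): 80 + j2990 → |·| = √(80²+2990²) = √8946500 ≈ 2991.1, ∠ = arctan(2990/80) ≈ 88.47°
pole (s+8): 8 + j2990 → |·| = √(8²+2990²) = √8940164 ≈ 2990, ∠ = arctan(2990/8) ≈ 89.85°
pole (s+924): 924 + j2990 → |·| = √(924²+2990²) = √9793876 ≈ 3129.5, ∠ = arctan(2990/924) ≈ 72.83°
pole at origin: |s| = 2990, ∠ = 90.00° (in denominator)
|G| = 2 · 8.9434e+06 / 2.7978e+10 ≈ 0.00063932
Gain = 20 log₁₀(0.00063932) ≈ -63.89 dB
∠G = 178.37° − 252.68° = -74.31°

-63.9 dB, -74.3°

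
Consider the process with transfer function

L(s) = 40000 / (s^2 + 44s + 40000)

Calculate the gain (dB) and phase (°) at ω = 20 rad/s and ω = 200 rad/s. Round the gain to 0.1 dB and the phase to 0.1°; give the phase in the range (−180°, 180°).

ω = 20: 0.1 dB, -1.3°; ω = 200: 13.2 dB, -90.0°

At s = jω = j20:
quadratic: (j20)² + 44·j20 + 40000 = 39600 + j880 → |·| ≈ 39610, ∠ ≈ 1.27°
|L| = 40000 / 39610 ≈ 1.0098
Gain = 20 log₁₀(1.0098) ≈ 0.08 dB
∠L = 0.00° − 1.27° = -1.27°

At s = jω = j200:
quadratic: (j200)² + 44·j200 + 40000 = 0 + j8800 → |·| ≈ 8800, ∠ ≈ 90.00°
|L| = 40000 / 8800 ≈ 4.5455
Gain = 20 log₁₀(4.5455) ≈ 13.15 dB
∠L = 0.00° − 90.00° = -90.00°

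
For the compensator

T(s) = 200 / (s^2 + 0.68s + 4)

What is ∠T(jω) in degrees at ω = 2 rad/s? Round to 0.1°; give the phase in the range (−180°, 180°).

-90.0°

At s = jω = j2:
quadratic: (j2)² + 0.68·j2 + 4 = 0 + j1.36 → |·| ≈ 1.36, ∠ ≈ 90.00°
∠T = 0.00° − 90.00° = -90.00°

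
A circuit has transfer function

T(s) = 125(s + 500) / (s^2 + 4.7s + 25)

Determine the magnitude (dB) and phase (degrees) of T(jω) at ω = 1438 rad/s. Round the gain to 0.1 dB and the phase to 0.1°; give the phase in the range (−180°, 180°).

-20.7 dB, -109.0°

At s = jω = j1438:
zero (s+500): 500 + j1438 → |·| = √(500²+1438²) = √2317844 ≈ 1522.4, ∠ = arctan(1438/500) ≈ 70.83°
quadratic: (j1438)² + 4.7·j1438 + 25 = -2067819 + j6758.6 → |·| ≈ 2.0678e+06, ∠ ≈ 179.81°
|T| = 125 · 1522.4 / 2.0678e+06 ≈ 0.09203
Gain = 20 log₁₀(0.09203) ≈ -20.72 dB
∠T = 70.83° − 179.81° = -108.98°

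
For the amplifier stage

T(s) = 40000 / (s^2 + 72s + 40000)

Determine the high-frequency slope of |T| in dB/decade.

-40 dB/decade

Each pole contributes −20 dB/decade at high frequency; each zero contributes +20 dB/decade.
Net: 0 zero(s) − 2 pole(s) → -40 dB/decade.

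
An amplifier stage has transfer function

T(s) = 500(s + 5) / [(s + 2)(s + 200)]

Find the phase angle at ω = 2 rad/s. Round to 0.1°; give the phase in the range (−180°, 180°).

At s = jω = j2:
zero (s+5): 5 + j2 → |·| = √(5²+2²) = √29 ≈ 5.3852, ∠ = arctan(2/5) ≈ 21.80°
pole (s+2): 2 + j2 → |·| = √(2²+2²) = √8 ≈ 2.8284, ∠ = arctan(2/2) ≈ 45.00°
pole (s+200): 200 + j2 → |·| = √(200²+2²) = √40004 ≈ 200.01, ∠ = arctan(2/200) ≈ 0.57°
∠T = 21.80° − 45.57° = -23.77°

-23.8°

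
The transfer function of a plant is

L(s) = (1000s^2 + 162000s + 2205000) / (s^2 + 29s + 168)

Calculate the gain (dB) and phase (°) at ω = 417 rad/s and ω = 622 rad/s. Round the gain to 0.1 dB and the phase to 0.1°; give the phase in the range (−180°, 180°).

ω = 417: 60.5 dB, -17.5°; ω = 622: 60.2 dB, -12.0°

Substitute s = j417:
Numerator: 1000(j417)^2 + 162000(j417) + 2205000 = -171684000 + j67554000
Denominator: (j417)^2 + 29(j417) + 168 = -173721 + j12093
|N| = √(171684000² + 67554000²) ≈ 1.845e+08, ∠N ≈ 158.52°
|D| = √(173721² + 12093²) ≈ 1.7414e+05, ∠D ≈ 176.02°
|L| = 1.845e+08 / 1.7414e+05 ≈ 1059.5
Gain = 20 log₁₀(1059.5) ≈ 60.50 dB
∠L = 158.52° − 176.02° = -17.50°

Substitute s = j622:
Numerator: 1000(j622)^2 + 162000(j622) + 2205000 = -384679000 + j100764000
Denominator: (j622)^2 + 29(j622) + 168 = -386716 + j18038
|N| = √(384679000² + 100764000²) ≈ 3.9766e+08, ∠N ≈ 165.32°
|D| = √(386716² + 18038²) ≈ 3.8714e+05, ∠D ≈ 177.33°
|L| = 3.9766e+08 / 3.8714e+05 ≈ 1027.2
Gain = 20 log₁₀(1027.2) ≈ 60.23 dB
∠L = 165.32° − 177.33° = -12.01°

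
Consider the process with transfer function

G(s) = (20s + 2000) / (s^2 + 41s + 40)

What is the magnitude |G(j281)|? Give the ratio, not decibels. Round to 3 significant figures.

Substitute s = j281:
Numerator: 20(j281) + 2000 = 2000 + j5620
Denominator: (j281)^2 + 41(j281) + 40 = -78921 + j11521
|N| = √(2000² + 5620²) ≈ 5965.3, ∠N ≈ 70.41°
|D| = √(78921² + 11521²) ≈ 79757, ∠D ≈ 171.69°
|G| = 5965.3 / 79757 ≈ 0.074793

0.0748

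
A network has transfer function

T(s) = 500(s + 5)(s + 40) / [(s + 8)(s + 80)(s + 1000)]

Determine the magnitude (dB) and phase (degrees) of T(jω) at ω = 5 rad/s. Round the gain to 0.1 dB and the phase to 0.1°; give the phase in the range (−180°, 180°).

At s = jω = j5:
zero (s+5): 5 + j5 → |·| = √(5²+5²) = √50 ≈ 7.0711, ∠ = arctan(5/5) ≈ 45.00°
zero (s+40): 40 + j5 → |·| = √(40²+5²) = √1625 ≈ 40.311, ∠ = arctan(5/40) ≈ 7.13°
pole (s+8): 8 + j5 → |·| = √(8²+5²) = √89 ≈ 9.434, ∠ = arctan(5/8) ≈ 32.01°
pole (s+80): 80 + j5 → |·| = √(80²+5²) = √6425 ≈ 80.156, ∠ = arctan(5/80) ≈ 3.58°
pole (s+1000): 1000 + j5 → |·| = √(1000²+5²) = √1000025 ≈ 1000, ∠ = arctan(5/1000) ≈ 0.29°
|T| = 500 · 285.04 / 7.5619e+05 ≈ 0.18847
Gain = 20 log₁₀(0.18847) ≈ -14.50 dB
∠T = 52.13° − 35.88° = 16.25°

-14.5 dB, 16.3°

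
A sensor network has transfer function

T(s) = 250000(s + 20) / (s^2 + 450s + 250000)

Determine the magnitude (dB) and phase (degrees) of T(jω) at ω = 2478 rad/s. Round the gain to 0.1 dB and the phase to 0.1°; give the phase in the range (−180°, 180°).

40.3 dB, -79.7°

At s = jω = j2478:
zero (s+20): 20 + j2478 → |·| = √(20²+2478²) = √6140884 ≈ 2478.1, ∠ = arctan(2478/20) ≈ 89.54°
quadratic: (j2478)² + 450·j2478 + 250000 = -5890484 + j1115100 → |·| ≈ 5.9951e+06, ∠ ≈ 169.28°
|T| = 250000 · 2478.1 / 5.9951e+06 ≈ 103.34
Gain = 20 log₁₀(103.34) ≈ 40.29 dB
∠T = 89.54° − 169.28° = -79.74°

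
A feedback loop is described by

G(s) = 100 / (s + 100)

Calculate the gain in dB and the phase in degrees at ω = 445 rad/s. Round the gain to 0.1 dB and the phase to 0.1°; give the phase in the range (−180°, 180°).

At s = jω = j445:
pole (s+100): 100 + j445 → |·| = √(100²+445²) = √208025 ≈ 456.1, ∠ = arctan(445/100) ≈ 77.33°
|G| = 100 / 456.1 ≈ 0.21925
Gain = 20 log₁₀(0.21925) ≈ -13.18 dB
∠G = 0.00° − 77.33° = -77.33°

-13.2 dB, -77.3°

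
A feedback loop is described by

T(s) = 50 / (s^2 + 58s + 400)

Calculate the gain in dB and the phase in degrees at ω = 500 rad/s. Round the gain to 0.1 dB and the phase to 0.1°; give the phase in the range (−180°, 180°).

Substitute s = j500:
Numerator: 50 = 50 + j0
Denominator: (j500)^2 + 58(j500) + 400 = -249600 + j29000
|N| = √(50² + 0²) ≈ 50, ∠N ≈ 0.00°
|D| = √(249600² + 29000²) ≈ 2.5128e+05, ∠D ≈ 173.37°
|T| = 50 / 2.5128e+05 ≈ 0.00019898
Gain = 20 log₁₀(0.00019898) ≈ -74.02 dB
∠T = 0.00° − 173.37° = -173.37°

-74.0 dB, -173.4°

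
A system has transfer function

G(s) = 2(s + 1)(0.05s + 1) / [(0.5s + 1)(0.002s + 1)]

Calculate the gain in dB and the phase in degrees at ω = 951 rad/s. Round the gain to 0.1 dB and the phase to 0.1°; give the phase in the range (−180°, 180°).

At ω = 951 rad/s:
zero (1 + j951·1) = 1 + j951 → |·| ≈ 951, ∠ ≈ 89.94°
zero (1 + j951·0.05) = 1 + j47.55 → |·| ≈ 47.561, ∠ ≈ 88.80°
pole (1 + j951·0.5) = 1 + j475.5 → |·| ≈ 475.5, ∠ ≈ 89.88°
pole (1 + j951·0.002) = 1 + j1.902 → |·| ≈ 2.1489, ∠ ≈ 62.27°
|G| = 2 · 951 · 47.561 / (475.5 · 2.1489) ≈ 88.531
Gain = 20 log₁₀(88.531) ≈ 38.94 dB
∠G = (89.94° + 88.80°) − (89.88° + 62.27°) = 26.59°

38.9 dB, 26.6°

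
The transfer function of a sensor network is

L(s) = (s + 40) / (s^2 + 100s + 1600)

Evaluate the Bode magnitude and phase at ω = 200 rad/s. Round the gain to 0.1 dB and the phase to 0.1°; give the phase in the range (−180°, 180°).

-46.5 dB, -73.8°

Substitute s = j200:
Numerator: (j200) + 40 = 40 + j200
Denominator: (j200)^2 + 100(j200) + 1600 = -38400 + j20000
|N| = √(40² + 200²) ≈ 203.96, ∠N ≈ 78.69°
|D| = √(38400² + 20000²) ≈ 43296, ∠D ≈ 152.49°
|L| = 203.96 / 43296 ≈ 0.0047108
Gain = 20 log₁₀(0.0047108) ≈ -46.54 dB
∠L = 78.69° − 152.49° = -73.80°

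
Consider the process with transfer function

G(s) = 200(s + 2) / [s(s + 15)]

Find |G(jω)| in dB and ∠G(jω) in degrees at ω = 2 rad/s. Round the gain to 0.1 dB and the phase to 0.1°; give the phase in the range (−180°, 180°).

25.4 dB, -52.6°

At s = jω = j2:
zero (s+2): 2 + j2 → |·| = √(2²+2²) = √8 ≈ 2.8284, ∠ = arctan(2/2) ≈ 45.00°
pole (s+15): 15 + j2 → |·| = √(15²+2²) = √229 ≈ 15.133, ∠ = arctan(2/15) ≈ 7.59°
pole at origin: |s| = 2, ∠ = 90.00° (in denominator)
|G| = 200 · 2.8284 / 30.266 ≈ 18.69
Gain = 20 log₁₀(18.69) ≈ 25.43 dB
∠G = 45.00° − 97.59° = -52.59°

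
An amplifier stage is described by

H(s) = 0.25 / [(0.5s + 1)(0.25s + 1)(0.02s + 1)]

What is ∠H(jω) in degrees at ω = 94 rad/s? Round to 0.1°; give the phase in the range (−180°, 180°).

At ω = 94 rad/s:
pole (1 + j94·0.5) = 1 + j47 → |·| ≈ 47.011, ∠ ≈ 88.78°
pole (1 + j94·0.25) = 1 + j23.5 → |·| ≈ 23.521, ∠ ≈ 87.56°
pole (1 + j94·0.02) = 1 + j1.88 → |·| ≈ 2.1294, ∠ ≈ 61.99°
∠H = (0°) − (88.78° + 87.56° + 61.99°) = -238.33° ≡ 121.67° (principal value)

121.7°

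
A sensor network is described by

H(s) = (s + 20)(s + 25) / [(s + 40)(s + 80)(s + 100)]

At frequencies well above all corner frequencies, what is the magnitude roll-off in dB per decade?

-20 dB/decade

Each pole contributes −20 dB/decade at high frequency; each zero contributes +20 dB/decade.
Net: 2 zero(s) − 3 pole(s) → -20 dB/decade.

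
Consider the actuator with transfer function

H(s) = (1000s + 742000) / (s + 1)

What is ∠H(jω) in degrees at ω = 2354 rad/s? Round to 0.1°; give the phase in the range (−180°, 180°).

-17.5°

Substitute s = j2354:
Numerator: 1000(j2354) + 742000 = 742000 + j2354000
Denominator: (j2354) + 1 = 1 + j2354
|N| = √(742000² + 2354000²) ≈ 2.4682e+06, ∠N ≈ 72.50°
|D| = √(1² + 2354²) ≈ 2354, ∠D ≈ 89.98°
∠H = 72.50° − 89.98° = -17.48°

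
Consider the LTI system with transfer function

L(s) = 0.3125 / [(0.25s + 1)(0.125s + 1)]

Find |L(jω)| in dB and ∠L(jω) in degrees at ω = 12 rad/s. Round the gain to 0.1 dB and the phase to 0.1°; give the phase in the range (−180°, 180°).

-25.2 dB, -127.9°

At ω = 12 rad/s:
pole (1 + j12·0.25) = 1 + j3 → |·| ≈ 3.1623, ∠ ≈ 71.57°
pole (1 + j12·0.125) = 1 + j1.5 → |·| ≈ 1.8028, ∠ ≈ 56.31°
|L| = 0.3125 · 1 / (3.1623 · 1.8028) ≈ 0.054815
Gain = 20 log₁₀(0.054815) ≈ -25.22 dB
∠L = (0°) − (71.57° + 56.31°) = -127.88°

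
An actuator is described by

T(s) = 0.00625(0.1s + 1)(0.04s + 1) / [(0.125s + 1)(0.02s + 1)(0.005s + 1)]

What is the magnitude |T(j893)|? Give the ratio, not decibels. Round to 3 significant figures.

0.00218

At ω = 893 rad/s:
zero (1 + j893·0.1) = 1 + j89.3 → |·| ≈ 89.306, ∠ ≈ 89.36°
zero (1 + j893·0.04) = 1 + j35.72 → |·| ≈ 35.734, ∠ ≈ 88.40°
pole (1 + j893·0.125) = 1 + j111.625 → |·| ≈ 111.63, ∠ ≈ 89.49°
pole (1 + j893·0.02) = 1 + j17.86 → |·| ≈ 17.888, ∠ ≈ 86.80°
pole (1 + j893·0.005) = 1 + j4.465 → |·| ≈ 4.5756, ∠ ≈ 77.38°
|T| = 0.00625 · 89.306 · 35.734 / (111.63 · 17.888 · 4.5756) ≈ 0.002183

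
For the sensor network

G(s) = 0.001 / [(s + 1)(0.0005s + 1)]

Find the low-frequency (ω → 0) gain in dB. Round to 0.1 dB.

-60.0 dB

G(0) = 0.001 · 1 / 1 = 0.001
20 log₁₀(0.001) ≈ -60.00 dB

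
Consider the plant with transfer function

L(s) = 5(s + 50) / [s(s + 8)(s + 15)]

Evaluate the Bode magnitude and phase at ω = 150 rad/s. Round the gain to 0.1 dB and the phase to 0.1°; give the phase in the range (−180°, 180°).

At s = jω = j150:
zero (s+50): 50 + j150 → |·| = √(50²+150²) = √25000 ≈ 158.11, ∠ = arctan(150/50) ≈ 71.57°
pole (s+8): 8 + j150 → |·| = √(8²+150²) = √22564 ≈ 150.21, ∠ = arctan(150/8) ≈ 86.95°
pole (s+15): 15 + j150 → |·| = √(15²+150²) = √22725 ≈ 150.75, ∠ = arctan(150/15) ≈ 84.29°
pole at origin: |s| = 150, ∠ = 90.00° (in denominator)
|L| = 5 · 158.11 / 3.3966e+06 ≈ 0.00023275
Gain = 20 log₁₀(0.00023275) ≈ -72.66 dB
∠L = 71.57° − 261.24° = -189.67° ≡ 170.33° (principal value)

-72.7 dB, 170.3°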